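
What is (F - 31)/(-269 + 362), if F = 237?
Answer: 206/93 ≈ 2.2151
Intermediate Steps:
(F - 31)/(-269 + 362) = (237 - 31)/(-269 + 362) = 206/93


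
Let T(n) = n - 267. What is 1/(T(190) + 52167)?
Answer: 1/52090 ≈ 1.9198e-5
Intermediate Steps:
T(n) = -267 + n
1/(T(190) + 52167) = 1/((-267 + 190) + 52167) = 1/(-77 + 52167) = 1/52090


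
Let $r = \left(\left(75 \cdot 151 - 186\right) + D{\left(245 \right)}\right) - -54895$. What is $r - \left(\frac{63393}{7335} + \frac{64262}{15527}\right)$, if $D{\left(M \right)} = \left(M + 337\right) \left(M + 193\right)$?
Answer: $\frac{12183904917623}{37963515} \approx 3.2094 \cdot 10^{5}$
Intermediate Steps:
$D{\left(M \right)} = \left(193 + M\right) \left(337 + M\right)$ ($D{\left(M \right)} = \left(337 + M\right) \left(193 + M\right) = \left(193 + M\right) \left(337 + M\right)$)
$r = 320950$ ($r = \left(\left(75 \cdot 151 - 186\right) + \left(65041 + 245^{2} + 530 \cdot 245\right)\right) - -54895 = \left(\left(11325 - 186\right) + \left(65041 + 60025 + 129850\right)\right) + 54895 = \left(11139 + 254916\right) + 54895 = 266055 + 54895 = 320950$)
$r - \left(\frac{63393}{7335} + \frac{64262}{15527}\right) = 320950 - \left(\frac{63393}{7335} + \frac{64262}{15527}\right) = 320950 - \left(63393 \cdot \frac{1}{7335} + 64262 \cdot \frac{1}{15527}\right) = 320950 - \left(\frac{21131}{2445} + \frac{64262}{15527}\right) = 320950 - \frac{485221627}{37963515} = \frac{12183904917623}{37963515}$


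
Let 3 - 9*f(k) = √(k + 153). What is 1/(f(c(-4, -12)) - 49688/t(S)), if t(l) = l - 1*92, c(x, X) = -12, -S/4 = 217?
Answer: 47880/2492549 + 4800*√141/117149803 ≈ 0.019696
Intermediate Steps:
S = -868 (S = -4*217 = -868)
t(l) = -92 + l (t(l) = l - 92 = -92 + l)
f(k) = ⅓ - √(153 + k)/9 (f(k) = ⅓ - √(k + 153)/9 = ⅓ - √(153 + k)/9)
1/(f(c(-4, -12)) - 49688/t(S)) = 1/((⅓ - √(153 - 12)/9) - 49688/(-92 - 868)) = 1/((⅓ - √141/9) - 49688/(-960)) = 1/((⅓ - √141/9) - 49688*(-1/960)) = 1/((⅓ - √141/9) + 6211/120) = 1/(6251/120 - √141/9)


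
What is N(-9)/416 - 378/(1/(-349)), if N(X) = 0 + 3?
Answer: 54879555/416 ≈ 1.3192e+5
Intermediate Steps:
N(X) = 3
N(-9)/416 - 378/(1/(-349)) = 3/416 - 378/(1/(-349)) = 3*(1/416) - 378/(-1/349) = 3/416 - 378*(-349) = 3/416 + 131922 = 54879555/416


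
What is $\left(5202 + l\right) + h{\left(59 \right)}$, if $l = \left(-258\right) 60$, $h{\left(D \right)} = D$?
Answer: $-10219$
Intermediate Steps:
$l = -15480$
$\left(5202 + l\right) + h{\left(59 \right)} = \left(5202 - 15480\right) + 59 = -10278 + 59 = -10219$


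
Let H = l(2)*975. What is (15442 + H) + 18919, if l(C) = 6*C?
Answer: 46061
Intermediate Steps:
H = 11700 (H = (6*2)*975 = 12*975 = 11700)
(15442 + H) + 18919 = (15442 + 11700) + 18919 = 27142 + 18919 = 46061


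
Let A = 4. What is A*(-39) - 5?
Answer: -161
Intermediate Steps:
A*(-39) - 5 = 4*(-39) - 5 = -156 - 5 = -161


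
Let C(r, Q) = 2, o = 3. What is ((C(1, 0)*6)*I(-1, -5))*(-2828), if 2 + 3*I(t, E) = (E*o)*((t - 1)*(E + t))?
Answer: 2058784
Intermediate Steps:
I(t, E) = -2/3 + E*(-1 + t)*(E + t) (I(t, E) = -2/3 + ((E*3)*((t - 1)*(E + t)))/3 = -2/3 + ((3*E)*((-1 + t)*(E + t)))/3 = -2/3 + (3*E*(-1 + t)*(E + t))/3 = -2/3 + E*(-1 + t)*(E + t))
((C(1, 0)*6)*I(-1, -5))*(-2828) = ((2*6)*(-2/3 - 1*(-5)**2 - 5*(-1)**2 - 1*(-5)**2 - 1*(-5)*(-1)))*(-2828) = (12*(-2/3 - 1*25 - 5*1 - 1*25 - 5))*(-2828) = (12*(-2/3 - 25 - 5 - 25 - 5))*(-2828) = (12*(-182/3))*(-2828) = -728*(-2828) = 2058784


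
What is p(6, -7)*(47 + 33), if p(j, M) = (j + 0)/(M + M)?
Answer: -240/7 ≈ -34.286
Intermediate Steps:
p(j, M) = j/(2*M) (p(j, M) = j/((2*M)) = j*(1/(2*M)) = j/(2*M))
p(6, -7)*(47 + 33) = ((1/2)*6/(-7))*(47 + 33) = ((1/2)*6*(-1/7))*80 = -3/7*80 = -240/7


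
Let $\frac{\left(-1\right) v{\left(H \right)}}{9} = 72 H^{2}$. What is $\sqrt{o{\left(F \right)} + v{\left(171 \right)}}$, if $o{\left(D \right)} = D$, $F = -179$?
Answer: $i \sqrt{18948347} \approx 4353.0 i$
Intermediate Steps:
$v{\left(H \right)} = - 648 H^{2}$ ($v{\left(H \right)} = - 9 \cdot 72 H^{2} = - 648 H^{2}$)
$\sqrt{o{\left(F \right)} + v{\left(171 \right)}} = \sqrt{-179 - 648 \cdot 171^{2}} = \sqrt{-179 - 18948168} = \sqrt{-18948347} = i \sqrt{18948347}$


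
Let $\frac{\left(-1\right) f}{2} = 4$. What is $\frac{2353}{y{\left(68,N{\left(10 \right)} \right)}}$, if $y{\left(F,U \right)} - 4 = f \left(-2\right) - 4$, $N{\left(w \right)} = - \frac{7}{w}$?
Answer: $\frac{2353}{16} \approx 147.06$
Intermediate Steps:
$f = -8$ ($f = \left(-2\right) 4 = -8$)
$y{\left(F,U \right)} = 16$ ($y{\left(F,U \right)} = 4 - -12 = 4 + \left(16 - 4\right) = 4 + 12 = 16$)
$\frac{2353}{y{\left(68,N{\left(10 \right)} \right)}} = \frac{2353}{16}$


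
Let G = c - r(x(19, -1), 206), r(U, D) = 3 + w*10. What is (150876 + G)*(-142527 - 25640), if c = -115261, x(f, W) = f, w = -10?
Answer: -6005579904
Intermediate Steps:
r(U, D) = -97 (r(U, D) = 3 - 10*10 = 3 - 100 = -97)
G = -115164 (G = -115261 - 1*(-97) = -115261 + 97 = -115164)
(150876 + G)*(-142527 - 25640) = (150876 - 115164)*(-142527 - 25640) = 35712*(-168167) = -6005579904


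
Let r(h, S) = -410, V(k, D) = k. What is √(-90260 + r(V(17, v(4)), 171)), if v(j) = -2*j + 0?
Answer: I*√90670 ≈ 301.11*I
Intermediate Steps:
v(j) = -2*j
√(-90260 + r(V(17, v(4)), 171)) = √(-90260 - 410) = √(-90670) = I*√90670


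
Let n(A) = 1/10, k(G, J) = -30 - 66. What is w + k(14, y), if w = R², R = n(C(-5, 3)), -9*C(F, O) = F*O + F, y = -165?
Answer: -9599/100 ≈ -95.990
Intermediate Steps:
C(F, O) = -F/9 - F*O/9 (C(F, O) = -(F*O + F)/9 = -(F + F*O)/9 = -F/9 - F*O/9)
k(G, J) = -96
n(A) = ⅒
R = ⅒ ≈ 0.10000
w = 1/100 (w = (⅒)² = 1/100 ≈ 0.010000)
w + k(14, y) = 1/100 - 96 = -9599/100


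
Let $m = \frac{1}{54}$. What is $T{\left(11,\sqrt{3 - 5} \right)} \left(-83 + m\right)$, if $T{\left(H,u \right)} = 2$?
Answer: $- \frac{4481}{27} \approx -165.96$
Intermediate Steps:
$m = \frac{1}{54} \approx 0.018519$
$T{\left(11,\sqrt{3 - 5} \right)} \left(-83 + m\right) = 2 \left(-83 + \frac{1}{54}\right) = 2 \left(- \frac{4481}{54}\right) = - \frac{4481}{27}$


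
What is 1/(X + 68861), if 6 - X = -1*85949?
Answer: 1/154816 ≈ 6.4593e-6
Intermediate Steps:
X = 85955 (X = 6 - (-1)*85949 = 6 - 1*(-85949) = 6 + 85949 = 85955)
1/(X + 68861) = 1/(85955 + 68861) = 1/154816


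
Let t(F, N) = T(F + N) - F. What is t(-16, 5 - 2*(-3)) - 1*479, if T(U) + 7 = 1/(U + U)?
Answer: -4701/10 ≈ -470.10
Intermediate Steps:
T(U) = -7 + 1/(2*U) (T(U) = -7 + 1/(U + U) = -7 + 1/(2*U))
t(F, N) = -7 + 1/(2*(F + N)) - F (t(F, N) = (-7 + 1/(2*(F + N))) - F = -7 + 1/(2*(F + N)) - F)
t(-16, 5 - 2*(-3)) - 1*479 = (½ - (7 - 16)*(-16 + (5 - 2*(-3))))/(-16 + (5 - 2*(-3))) - 1*479 = (½ - 1*(-9)*(-16 + (5 + 6)))/(-16 + (5 + 6)) - 479 = (½ - 1*(-9)*(-16 + 11))/(-16 + 11) - 479 = (½ - 1*(-9)*(-5))/(-5) - 479 = -(½ - 45)/5 - 479 = -⅕*(-89/2) - 479 = 89/10 - 479 = -4701/10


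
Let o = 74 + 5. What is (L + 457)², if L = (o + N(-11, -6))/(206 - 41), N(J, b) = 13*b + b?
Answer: 227406400/1089 ≈ 2.0882e+5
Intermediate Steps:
N(J, b) = 14*b
o = 79
L = -1/33 (L = (79 + 14*(-6))/(206 - 41) = (79 - 84)/165 = -5*1/165 = -1/33 ≈ -0.030303)
(L + 457)² = (-1/33 + 457)² = (15080/33)² = 227406400/1089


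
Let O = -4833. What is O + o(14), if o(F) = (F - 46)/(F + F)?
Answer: -33839/7 ≈ -4834.1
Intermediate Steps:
o(F) = (-46 + F)/(2*F) (o(F) = (-46 + F)/((2*F)) = (-46 + F)*(1/(2*F)) = (-46 + F)/(2*F))
O + o(14) = -4833 + (½)*(-46 + 14)/14 = -4833 + (½)*(1/14)*(-32) = -4833 - 8/7 = -33839/7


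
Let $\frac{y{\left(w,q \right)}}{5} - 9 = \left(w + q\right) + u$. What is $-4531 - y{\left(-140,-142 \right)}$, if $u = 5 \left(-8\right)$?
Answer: $-2966$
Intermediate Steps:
$u = -40$
$y{\left(w,q \right)} = -155 + 5 q + 5 w$ ($y{\left(w,q \right)} = 45 + 5 \left(\left(w + q\right) - 40\right) = 45 + 5 \left(\left(q + w\right) - 40\right) = 45 + 5 \left(-40 + q + w\right) = 45 + \left(-200 + 5 q + 5 w\right) = -155 + 5 q + 5 w$)
$-4531 - y{\left(-140,-142 \right)} = -4531 - \left(-155 + 5 \left(-142\right) + 5 \left(-140\right)\right) = -4531 - \left(-155 - 710 - 700\right) = -4531 - -1565 = -4531 + 1565 = -2966$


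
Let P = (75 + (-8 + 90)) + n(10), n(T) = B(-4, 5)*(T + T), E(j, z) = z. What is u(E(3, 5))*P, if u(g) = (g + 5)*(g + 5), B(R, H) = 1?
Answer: 17700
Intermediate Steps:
u(g) = (5 + g)² (u(g) = (5 + g)*(5 + g) = (5 + g)²)
n(T) = 2*T (n(T) = 1*(T + T) = 1*(2*T) = 2*T)
P = 177 (P = (75 + (-8 + 90)) + 2*10 = (75 + 82) + 20 = 157 + 20 = 177)
u(E(3, 5))*P = (5 + 5)²*177 = 10²*177 = 100*177 = 17700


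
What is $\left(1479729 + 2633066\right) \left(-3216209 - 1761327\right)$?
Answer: $-20471585173120$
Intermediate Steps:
$\left(1479729 + 2633066\right) \left(-3216209 - 1761327\right) = 4112795 \left(-4977536\right) = -20471585173120$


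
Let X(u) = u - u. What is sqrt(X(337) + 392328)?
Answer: 6*sqrt(10898) ≈ 626.36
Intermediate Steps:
X(u) = 0
sqrt(X(337) + 392328) = sqrt(0 + 392328) = sqrt(392328) = 6*sqrt(10898)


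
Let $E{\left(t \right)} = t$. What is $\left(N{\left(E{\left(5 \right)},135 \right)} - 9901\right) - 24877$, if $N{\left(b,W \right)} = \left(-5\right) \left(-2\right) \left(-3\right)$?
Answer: $-34808$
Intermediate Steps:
$N{\left(b,W \right)} = -30$ ($N{\left(b,W \right)} = 10 \left(-3\right) = -30$)
$\left(N{\left(E{\left(5 \right)},135 \right)} - 9901\right) - 24877 = \left(-30 - 9901\right) - 24877 = -9931 - 24877 = -34808$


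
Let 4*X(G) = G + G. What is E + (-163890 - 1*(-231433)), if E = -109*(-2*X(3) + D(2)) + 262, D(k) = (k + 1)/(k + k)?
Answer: 272201/4 ≈ 68050.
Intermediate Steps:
D(k) = (1 + k)/(2*k) (D(k) = (1 + k)/((2*k)) = (1 + k)*(1/(2*k)) = (1 + k)/(2*k))
X(G) = G/2 (X(G) = (G + G)/4 = (2*G)/4 = G/2)
E = 2029/4 (E = -109*(-3 + (½)*(1 + 2)/2) + 262 = -109*(-2*3/2 + (½)*(½)*3) + 262 = -109*(-3 + ¾) + 262 = -109*(-9/4) + 262 = 981/4 + 262 = 2029/4 ≈ 507.25)
E + (-163890 - 1*(-231433)) = 2029/4 + (-163890 - 1*(-231433)) = 2029/4 + (-163890 + 231433) = 2029/4 + 67543 = 272201/4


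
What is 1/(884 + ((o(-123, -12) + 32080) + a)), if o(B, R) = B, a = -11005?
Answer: 1/21836 ≈ 4.5796e-5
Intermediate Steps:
1/(884 + ((o(-123, -12) + 32080) + a)) = 1/(884 + ((-123 + 32080) - 11005)) = 1/(884 + (31957 - 11005)) = 1/(884 + 20952) = 1/21836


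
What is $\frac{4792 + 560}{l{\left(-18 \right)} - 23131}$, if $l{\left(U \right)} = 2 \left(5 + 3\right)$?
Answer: $- \frac{1784}{7705} \approx -0.23154$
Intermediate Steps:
$l{\left(U \right)} = 16$ ($l{\left(U \right)} = 2 \cdot 8 = 16$)
$\frac{4792 + 560}{l{\left(-18 \right)} - 23131} = \frac{4792 + 560}{16 - 23131} = \frac{5352}{-23115} = 5352 \left(- \frac{1}{23115}\right) = - \frac{1784}{7705}$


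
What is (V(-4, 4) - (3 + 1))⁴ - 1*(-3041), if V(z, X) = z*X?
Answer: 163041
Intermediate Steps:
V(z, X) = X*z
(V(-4, 4) - (3 + 1))⁴ - 1*(-3041) = (4*(-4) - (3 + 1))⁴ - 1*(-3041) = (-16 - 1*4)⁴ + 3041 = (-16 - 4)⁴ + 3041 = (-20)⁴ + 3041 = 160000 + 3041 = 163041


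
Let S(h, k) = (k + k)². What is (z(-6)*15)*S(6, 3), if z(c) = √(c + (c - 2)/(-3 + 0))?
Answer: 180*I*√30 ≈ 985.9*I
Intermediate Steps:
S(h, k) = 4*k² (S(h, k) = (2*k)² = 4*k²)
z(c) = √(⅔ + 2*c/3) (z(c) = √(c + (-2 + c)/(-3)) = √(c + (-2 + c)*(-⅓)) = √(c + (⅔ - c/3)) = √(⅔ + 2*c/3))
(z(-6)*15)*S(6, 3) = ((√(6 + 6*(-6))/3)*15)*(4*3²) = ((√(6 - 36)/3)*15)*(4*9) = ((√(-30)/3)*15)*36 = (((I*√30)/3)*15)*36 = ((I*√30/3)*15)*36 = (5*I*√30)*36 = 180*I*√30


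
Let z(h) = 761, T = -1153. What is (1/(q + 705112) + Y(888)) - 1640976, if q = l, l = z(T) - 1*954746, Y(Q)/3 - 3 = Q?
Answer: -407729382520/248873 ≈ -1.6383e+6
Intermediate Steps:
Y(Q) = 9 + 3*Q
l = -953985 (l = 761 - 1*954746 = 761 - 954746 = -953985)
q = -953985
(1/(q + 705112) + Y(888)) - 1640976 = (1/(-953985 + 705112) + (9 + 3*888)) - 1640976 = (1/(-248873) + (9 + 2664)) - 1640976 = (-1/248873 + 2673) - 1640976 = 665237528/248873 - 1640976 = -407729382520/248873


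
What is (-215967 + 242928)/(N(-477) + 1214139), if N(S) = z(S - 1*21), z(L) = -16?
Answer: 26961/1214123 ≈ 0.022206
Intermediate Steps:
N(S) = -16
(-215967 + 242928)/(N(-477) + 1214139) = (-215967 + 242928)/(-16 + 1214139) = 26961/1214123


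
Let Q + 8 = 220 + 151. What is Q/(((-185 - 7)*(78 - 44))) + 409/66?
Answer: 440999/71808 ≈ 6.1414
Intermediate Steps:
Q = 363 (Q = -8 + (220 + 151) = -8 + 371 = 363)
Q/(((-185 - 7)*(78 - 44))) + 409/66 = 363/(((-185 - 7)*(78 - 44))) + 409/66 = 363/((-192*34)) + 409*(1/66) = 363/(-6528) + 409/66 = 363*(-1/6528) + 409/66 = -121/2176 + 409/66 = 440999/71808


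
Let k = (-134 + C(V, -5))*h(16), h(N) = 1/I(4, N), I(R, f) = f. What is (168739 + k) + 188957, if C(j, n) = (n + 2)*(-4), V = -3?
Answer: 2861507/8 ≈ 3.5769e+5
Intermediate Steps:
C(j, n) = -8 - 4*n (C(j, n) = (2 + n)*(-4) = -8 - 4*n)
h(N) = 1/N
k = -61/8 (k = (-134 + (-8 - 4*(-5)))/16 = (-134 + (-8 + 20))*(1/16) = (-134 + 12)*(1/16) = -122*1/16 = -61/8 ≈ -7.6250)
(168739 + k) + 188957 = (168739 - 61/8) + 188957 = 1349851/8 + 188957 = 2861507/8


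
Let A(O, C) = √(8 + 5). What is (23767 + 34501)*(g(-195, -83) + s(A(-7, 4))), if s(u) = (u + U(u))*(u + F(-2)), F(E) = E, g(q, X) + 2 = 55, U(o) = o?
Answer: 4603172 - 233072*√13 ≈ 3.7628e+6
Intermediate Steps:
g(q, X) = 53 (g(q, X) = -2 + 55 = 53)
A(O, C) = √13
s(u) = 2*u*(-2 + u) (s(u) = (u + u)*(u - 2) = (2*u)*(-2 + u) = 2*u*(-2 + u))
(23767 + 34501)*(g(-195, -83) + s(A(-7, 4))) = (23767 + 34501)*(53 + 2*√13*(-2 + √13)) = 58268*(53 + 2*√13*(-2 + √13)) = 3088204 + 116536*√13*(-2 + √13)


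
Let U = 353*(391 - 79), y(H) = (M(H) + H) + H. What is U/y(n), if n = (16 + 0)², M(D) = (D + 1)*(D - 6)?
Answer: 55068/32381 ≈ 1.7006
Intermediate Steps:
M(D) = (1 + D)*(-6 + D)
n = 256 (n = 16² = 256)
y(H) = -6 + H² - 3*H (y(H) = ((-6 + H² - 5*H) + H) + H = (-6 + H² - 4*H) + H = -6 + H² - 3*H)
U = 110136 (U = 353*312 = 110136)
U/y(n) = 110136/(-6 + 256² - 3*256) = 110136/(-6 + 65536 - 768) = 110136/64762 = 110136*(1/64762) = 55068/32381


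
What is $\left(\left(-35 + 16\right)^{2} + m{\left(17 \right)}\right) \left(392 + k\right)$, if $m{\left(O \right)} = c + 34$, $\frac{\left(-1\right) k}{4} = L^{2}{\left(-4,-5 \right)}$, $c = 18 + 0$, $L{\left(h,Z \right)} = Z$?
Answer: $120596$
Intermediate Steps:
$c = 18$
$k = -100$ ($k = - 4 \left(-5\right)^{2} = \left(-4\right) 25 = -100$)
$m{\left(O \right)} = 52$ ($m{\left(O \right)} = 18 + 34 = 52$)
$\left(\left(-35 + 16\right)^{2} + m{\left(17 \right)}\right) \left(392 + k\right) = \left(\left(-35 + 16\right)^{2} + 52\right) \left(392 - 100\right) = \left(\left(-19\right)^{2} + 52\right) 292 = \left(361 + 52\right) 292 = 413 \cdot 292 = 120596$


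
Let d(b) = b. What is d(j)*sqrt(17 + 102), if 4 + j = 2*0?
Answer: -4*sqrt(119) ≈ -43.635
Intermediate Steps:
j = -4 (j = -4 + 2*0 = -4 + 0 = -4)
d(j)*sqrt(17 + 102) = -4*sqrt(17 + 102) = -4*sqrt(119)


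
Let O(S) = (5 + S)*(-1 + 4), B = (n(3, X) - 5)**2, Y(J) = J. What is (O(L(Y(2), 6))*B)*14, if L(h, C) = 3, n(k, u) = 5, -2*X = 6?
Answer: 0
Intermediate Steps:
X = -3 (X = -1/2*6 = -3)
B = 0 (B = (5 - 5)**2 = 0**2 = 0)
O(S) = 15 + 3*S (O(S) = (5 + S)*3 = 15 + 3*S)
(O(L(Y(2), 6))*B)*14 = ((15 + 3*3)*0)*14 = ((15 + 9)*0)*14 = (24*0)*14 = 0*14 = 0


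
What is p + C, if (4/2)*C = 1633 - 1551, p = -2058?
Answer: -2017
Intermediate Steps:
C = 41 (C = (1633 - 1551)/2 = (½)*82 = 41)
p + C = -2058 + 41 = -2017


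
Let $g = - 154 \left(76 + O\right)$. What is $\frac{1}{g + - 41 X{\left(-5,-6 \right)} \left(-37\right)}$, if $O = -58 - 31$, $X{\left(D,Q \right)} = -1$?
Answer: $\frac{1}{485} \approx 0.0020619$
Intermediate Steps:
$O = -89$ ($O = -58 - 31 = -89$)
$g = 2002$ ($g = - 154 \left(76 - 89\right) = \left(-154\right) \left(-13\right) = 2002$)
$\frac{1}{g + - 41 X{\left(-5,-6 \right)} \left(-37\right)} = \frac{1}{2002 + \left(-41\right) \left(-1\right) \left(-37\right)} = \frac{1}{2002 + 41 \left(-37\right)} = \frac{1}{2002 - 1517} = \frac{1}{485}$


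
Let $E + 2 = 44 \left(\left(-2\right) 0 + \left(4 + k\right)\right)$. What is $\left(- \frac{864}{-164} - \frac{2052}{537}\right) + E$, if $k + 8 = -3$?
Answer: $- \frac{2264470}{7339} \approx -308.55$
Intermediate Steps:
$k = -11$ ($k = -8 - 3 = -11$)
$E = -310$ ($E = -2 + 44 \left(\left(-2\right) 0 + \left(4 - 11\right)\right) = -2 + 44 \left(0 - 7\right) = -2 + 44 \left(-7\right) = -2 - 308 = -310$)
$\left(- \frac{864}{-164} - \frac{2052}{537}\right) + E = \left(- \frac{864}{-164} - \frac{2052}{537}\right) - 310 = \left(\left(-864\right) \left(- \frac{1}{164}\right) - \frac{684}{179}\right) - 310 = \left(\frac{216}{41} - \frac{684}{179}\right) - 310 = \frac{10620}{7339} - 310 = - \frac{2264470}{7339}$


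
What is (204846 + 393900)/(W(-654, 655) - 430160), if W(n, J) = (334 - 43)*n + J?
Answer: -598746/619819 ≈ -0.96600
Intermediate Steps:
W(n, J) = J + 291*n (W(n, J) = 291*n + J = J + 291*n)
(204846 + 393900)/(W(-654, 655) - 430160) = (204846 + 393900)/((655 + 291*(-654)) - 430160) = 598746/((655 - 190314) - 430160) = 598746/(-189659 - 430160) = 598746/(-619819) = 598746*(-1/619819) = -598746/619819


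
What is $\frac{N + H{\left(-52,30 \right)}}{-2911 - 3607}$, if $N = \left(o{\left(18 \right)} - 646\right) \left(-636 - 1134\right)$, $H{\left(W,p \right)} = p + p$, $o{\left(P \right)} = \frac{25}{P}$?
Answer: $- \frac{3423065}{19554} \approx -175.06$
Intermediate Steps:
$H{\left(W,p \right)} = 2 p$
$N = \frac{3422885}{3}$ ($N = \left(\frac{25}{18} - 646\right) \left(-636 - 1134\right) = \left(25 \cdot \frac{1}{18} - 646\right) \left(-1770\right) = \left(\frac{25}{18} - 646\right) \left(-1770\right) = \left(- \frac{11603}{18}\right) \left(-1770\right) = \frac{3422885}{3} \approx 1.141 \cdot 10^{6}$)
$\frac{N + H{\left(-52,30 \right)}}{-2911 - 3607} = \frac{\frac{3422885}{3} + 2 \cdot 30}{-2911 - 3607} = \frac{\frac{3422885}{3} + 60}{-6518} = \frac{3423065}{3} \left(- \frac{1}{6518}\right) = - \frac{3423065}{19554}$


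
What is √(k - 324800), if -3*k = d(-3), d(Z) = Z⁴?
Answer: I*√324827 ≈ 569.94*I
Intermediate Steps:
k = -27 (k = -⅓*(-3)⁴ = -⅓*81 = -27)
√(k - 324800) = √(-27 - 324800) = √(-324827) = I*√324827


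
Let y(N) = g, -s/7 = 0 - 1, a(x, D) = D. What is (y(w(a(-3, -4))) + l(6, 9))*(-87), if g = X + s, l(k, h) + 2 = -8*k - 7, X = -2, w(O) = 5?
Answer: 4524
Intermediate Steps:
l(k, h) = -9 - 8*k (l(k, h) = -2 + (-8*k - 7) = -2 + (-7 - 8*k) = -9 - 8*k)
s = 7 (s = -7*(0 - 1) = -7*(-1) = 7)
g = 5 (g = -2 + 7 = 5)
y(N) = 5
(y(w(a(-3, -4))) + l(6, 9))*(-87) = (5 + (-9 - 8*6))*(-87) = (5 + (-9 - 48))*(-87) = (5 - 57)*(-87) = -52*(-87) = 4524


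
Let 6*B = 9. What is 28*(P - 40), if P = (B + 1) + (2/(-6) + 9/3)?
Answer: -2926/3 ≈ -975.33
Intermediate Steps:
B = 3/2 (B = (1/6)*9 = 3/2 ≈ 1.5000)
P = 31/6 (P = (3/2 + 1) + (2/(-6) + 9/3) = 5/2 + (2*(-1/6) + 9*(1/3)) = 5/2 + (-1/3 + 3) = 5/2 + 8/3 = 31/6 ≈ 5.1667)
28*(P - 40) = 28*(31/6 - 40) = 28*(-209/6) = -2926/3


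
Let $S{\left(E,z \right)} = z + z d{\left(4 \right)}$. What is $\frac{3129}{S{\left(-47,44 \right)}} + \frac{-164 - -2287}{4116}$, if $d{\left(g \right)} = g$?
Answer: $\frac{1668253}{113190} \approx 14.739$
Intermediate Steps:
$S{\left(E,z \right)} = 5 z$ ($S{\left(E,z \right)} = z + z 4 = z + 4 z = 5 z$)
$\frac{3129}{S{\left(-47,44 \right)}} + \frac{-164 - -2287}{4116} = \frac{3129}{5 \cdot 44} + \frac{-164 - -2287}{4116} = \frac{3129}{220} + \left(-164 + 2287\right) \frac{1}{4116} = 3129 \cdot \frac{1}{220} + 2123 \cdot \frac{1}{4116} = \frac{3129}{220} + \frac{2123}{4116} = \frac{1668253}{113190}$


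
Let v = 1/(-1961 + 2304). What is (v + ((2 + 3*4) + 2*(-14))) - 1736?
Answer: -600249/343 ≈ -1750.0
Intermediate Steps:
v = 1/343 ≈ 0.0029155
(v + ((2 + 3*4) + 2*(-14))) - 1736 = (1/343 + ((2 + 3*4) + 2*(-14))) - 1736 = (1/343 + ((2 + 12) - 28)) - 1736 = (1/343 + (14 - 28)) - 1736 = (1/343 - 14) - 1736 = -4801/343 - 1736 = -600249/343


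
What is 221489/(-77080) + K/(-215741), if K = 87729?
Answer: -54546409669/16629316280 ≈ -3.2801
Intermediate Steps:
221489/(-77080) + K/(-215741) = 221489/(-77080) + 87729/(-215741) = 221489*(-1/77080) + 87729*(-1/215741) = -221489/77080 - 87729/215741 = -54546409669/16629316280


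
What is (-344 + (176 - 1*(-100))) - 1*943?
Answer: -1011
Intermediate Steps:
(-344 + (176 - 1*(-100))) - 1*943 = (-344 + (176 + 100)) - 943 = (-344 + 276) - 943 = -68 - 943 = -1011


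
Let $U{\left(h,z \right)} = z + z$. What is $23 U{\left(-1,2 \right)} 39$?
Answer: $3588$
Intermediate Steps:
$U{\left(h,z \right)} = 2 z$
$23 U{\left(-1,2 \right)} 39 = 23 \cdot 2 \cdot 2 \cdot 39 = 23 \cdot 4 \cdot 39 = 92 \cdot 39 = 3588$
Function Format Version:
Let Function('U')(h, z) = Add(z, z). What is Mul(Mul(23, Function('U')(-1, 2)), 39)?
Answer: 3588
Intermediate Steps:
Function('U')(h, z) = Mul(2, z)
Mul(Mul(23, Function('U')(-1, 2)), 39) = Mul(Mul(23, Mul(2, 2)), 39) = Mul(Mul(23, 4), 39) = Mul(92, 39) = 3588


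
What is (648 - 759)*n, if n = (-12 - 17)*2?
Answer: 6438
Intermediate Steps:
n = -58 (n = -29*2 = -58)
(648 - 759)*n = (648 - 759)*(-58) = -111*(-58) = 6438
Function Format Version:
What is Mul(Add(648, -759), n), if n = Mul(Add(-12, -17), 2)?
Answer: 6438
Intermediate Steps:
n = -58 (n = Mul(-29, 2) = -58)
Mul(Add(648, -759), n) = Mul(Add(648, -759), -58) = Mul(-111, -58) = 6438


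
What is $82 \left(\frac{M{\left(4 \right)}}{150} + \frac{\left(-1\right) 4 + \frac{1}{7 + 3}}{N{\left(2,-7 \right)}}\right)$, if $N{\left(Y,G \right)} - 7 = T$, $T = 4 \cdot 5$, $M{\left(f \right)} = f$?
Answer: $- \frac{2173}{225} \approx -9.6578$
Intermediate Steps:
$T = 20$
$N{\left(Y,G \right)} = 27$ ($N{\left(Y,G \right)} = 7 + 20 = 27$)
$82 \left(\frac{M{\left(4 \right)}}{150} + \frac{\left(-1\right) 4 + \frac{1}{7 + 3}}{N{\left(2,-7 \right)}}\right) = 82 \left(\frac{4}{150} + \frac{\left(-1\right) 4 + \frac{1}{7 + 3}}{27}\right) = 82 \left(4 \cdot \frac{1}{150} + \left(-4 + \frac{1}{10}\right) \frac{1}{27}\right) = 82 \left(\frac{2}{75} + \left(-4 + \frac{1}{10}\right) \frac{1}{27}\right) = 82 \left(\frac{2}{75} - \frac{13}{90}\right) = 82 \left(- \frac{53}{450}\right) = - \frac{2173}{225}$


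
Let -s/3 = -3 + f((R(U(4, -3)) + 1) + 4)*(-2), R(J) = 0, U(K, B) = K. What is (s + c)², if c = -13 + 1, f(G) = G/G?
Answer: 9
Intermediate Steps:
f(G) = 1
c = -12
s = 15 (s = -3*(-3 + 1*(-2)) = -3*(-3 - 2) = -3*(-5) = 15)
(s + c)² = (15 - 12)² = 3² = 9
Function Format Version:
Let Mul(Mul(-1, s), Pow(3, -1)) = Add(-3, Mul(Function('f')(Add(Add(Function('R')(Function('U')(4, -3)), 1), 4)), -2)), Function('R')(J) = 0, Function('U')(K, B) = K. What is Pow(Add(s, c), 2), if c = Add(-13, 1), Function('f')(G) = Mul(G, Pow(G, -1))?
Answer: 9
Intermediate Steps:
Function('f')(G) = 1
c = -12
s = 15 (s = Mul(-3, Add(-3, Mul(1, -2))) = Mul(-3, Add(-3, -2)) = Mul(-3, -5) = 15)
Pow(Add(s, c), 2) = Pow(Add(15, -12), 2) = Pow(3, 2) = 9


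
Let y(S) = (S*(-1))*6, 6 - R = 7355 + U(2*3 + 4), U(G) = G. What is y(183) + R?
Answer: -8457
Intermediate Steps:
R = -7359 (R = 6 - (7355 + (2*3 + 4)) = 6 - (7355 + (6 + 4)) = 6 - (7355 + 10) = 6 - 1*7365 = 6 - 7365 = -7359)
y(S) = -6*S (y(S) = -S*6 = -6*S)
y(183) + R = -6*183 - 7359 = -1098 - 7359 = -8457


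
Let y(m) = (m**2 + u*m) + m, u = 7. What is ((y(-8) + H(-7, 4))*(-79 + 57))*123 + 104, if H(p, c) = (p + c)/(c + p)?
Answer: -2602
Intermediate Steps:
y(m) = m**2 + 8*m (y(m) = (m**2 + 7*m) + m = m**2 + 8*m)
H(p, c) = 1 (H(p, c) = (c + p)/(c + p) = 1)
((y(-8) + H(-7, 4))*(-79 + 57))*123 + 104 = ((-8*(8 - 8) + 1)*(-79 + 57))*123 + 104 = ((-8*0 + 1)*(-22))*123 + 104 = ((0 + 1)*(-22))*123 + 104 = (1*(-22))*123 + 104 = -22*123 + 104 = -2706 + 104 = -2602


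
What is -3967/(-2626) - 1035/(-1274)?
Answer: 149459/64337 ≈ 2.3231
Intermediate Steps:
-3967/(-2626) - 1035/(-1274) = -3967*(-1/2626) - 1035*(-1/1274) = 3967/2626 + 1035/1274 = 149459/64337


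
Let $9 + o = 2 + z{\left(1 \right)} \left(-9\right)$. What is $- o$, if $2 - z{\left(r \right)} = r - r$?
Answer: $25$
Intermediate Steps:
$z{\left(r \right)} = 2$ ($z{\left(r \right)} = 2 - \left(r - r\right) = 2 - 0 = 2 + 0 = 2$)
$o = -25$ ($o = -9 + \left(2 + 2 \left(-9\right)\right) = -9 + \left(2 - 18\right) = -9 - 16 = -25$)
$- o = \left(-1\right) \left(-25\right) = 25$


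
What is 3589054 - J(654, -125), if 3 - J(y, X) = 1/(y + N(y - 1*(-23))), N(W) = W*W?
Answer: 1647313395134/458983 ≈ 3.5891e+6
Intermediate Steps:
N(W) = W**2
J(y, X) = 3 - 1/(y + (23 + y)**2) (J(y, X) = 3 - 1/(y + (y - 1*(-23))**2) = 3 - 1/(y + (y + 23)**2) = 3 - 1/(y + (23 + y)**2))
3589054 - J(654, -125) = 3589054 - (-1 + 3*654 + 3*(23 + 654)**2)/(654 + (23 + 654)**2) = 3589054 - (-1 + 1962 + 3*677**2)/(654 + 677**2) = 3589054 - (-1 + 1962 + 3*458329)/(654 + 458329) = 3589054 - (-1 + 1962 + 1374987)/458983 = 3589054 - 1376948/458983 = 1647313395134/458983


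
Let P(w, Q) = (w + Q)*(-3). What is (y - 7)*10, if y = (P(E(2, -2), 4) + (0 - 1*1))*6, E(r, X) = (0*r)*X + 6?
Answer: -1930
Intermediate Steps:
E(r, X) = 6 (E(r, X) = 0*X + 6 = 0 + 6 = 6)
P(w, Q) = -3*Q - 3*w (P(w, Q) = (Q + w)*(-3) = -3*Q - 3*w)
y = -186 (y = ((-3*4 - 3*6) + (0 - 1*1))*6 = ((-12 - 18) + (0 - 1))*6 = (-30 - 1)*6 = -31*6 = -186)
(y - 7)*10 = (-186 - 7)*10 = -193*10 = -1930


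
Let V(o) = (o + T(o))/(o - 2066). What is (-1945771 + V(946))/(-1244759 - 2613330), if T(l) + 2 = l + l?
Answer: 544816589/1080264920 ≈ 0.50434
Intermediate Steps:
T(l) = -2 + 2*l (T(l) = -2 + (l + l) = -2 + 2*l)
V(o) = (-2 + 3*o)/(-2066 + o) (V(o) = (o + (-2 + 2*o))/(o - 2066) = (-2 + 3*o)/(-2066 + o))
(-1945771 + V(946))/(-1244759 - 2613330) = (-1945771 + (-2 + 3*946)/(-2066 + 946))/(-1244759 - 2613330) = (-1945771 + (-2 + 2838)/(-1120))/(-3858089) = (-1945771 - 1/1120*2836)*(-1/3858089) = (-1945771 - 709/280)*(-1/3858089) = -544816589/280*(-1/3858089) = 544816589/1080264920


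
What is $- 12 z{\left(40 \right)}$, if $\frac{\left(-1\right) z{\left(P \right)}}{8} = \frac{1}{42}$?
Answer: $\frac{16}{7} \approx 2.2857$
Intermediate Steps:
$z{\left(P \right)} = - \frac{4}{21}$ ($z{\left(P \right)} = - \frac{8}{42} = \left(-8\right) \frac{1}{42} = - \frac{4}{21}$)
$- 12 z{\left(40 \right)} = \left(-12\right) \left(- \frac{4}{21}\right) = \frac{16}{7}$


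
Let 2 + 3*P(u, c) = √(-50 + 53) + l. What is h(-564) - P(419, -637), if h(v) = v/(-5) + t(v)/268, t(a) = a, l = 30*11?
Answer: 1369/1005 - √3/3 ≈ 0.78484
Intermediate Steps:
l = 330
P(u, c) = 328/3 + √3/3 (P(u, c) = -⅔ + (√(-50 + 53) + 330)/3 = -⅔ + (√3 + 330)/3 = -⅔ + (330 + √3)/3 = -⅔ + (110 + √3/3) = 328/3 + √3/3)
h(v) = -263*v/1340 (h(v) = v/(-5) + v/268 = v*(-⅕) + v*(1/268) = -v/5 + v/268 = -263*v/1340)
h(-564) - P(419, -637) = -263/1340*(-564) - (328/3 + √3/3) = 37083/335 + (-328/3 - √3/3) = 1369/1005 - √3/3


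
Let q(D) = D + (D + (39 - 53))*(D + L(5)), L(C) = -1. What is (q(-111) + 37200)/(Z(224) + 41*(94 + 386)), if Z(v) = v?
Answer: 51089/19904 ≈ 2.5668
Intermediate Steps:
q(D) = D + (-1 + D)*(-14 + D) (q(D) = D + (D + (39 - 53))*(D - 1) = D + (D - 14)*(-1 + D) = D + (-14 + D)*(-1 + D) = D + (-1 + D)*(-14 + D))
(q(-111) + 37200)/(Z(224) + 41*(94 + 386)) = ((14 + (-111)² - 14*(-111)) + 37200)/(224 + 41*(94 + 386)) = ((14 + 12321 + 1554) + 37200)/(224 + 41*480) = (13889 + 37200)/(224 + 19680) = 51089/19904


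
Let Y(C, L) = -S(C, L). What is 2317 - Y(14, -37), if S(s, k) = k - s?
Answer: 2266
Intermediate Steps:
Y(C, L) = C - L (Y(C, L) = -(L - C) = C - L)
2317 - Y(14, -37) = 2317 - (14 - 1*(-37)) = 2317 - (14 + 37) = 2317 - 1*51 = 2317 - 51 = 2266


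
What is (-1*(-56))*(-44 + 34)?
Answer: -560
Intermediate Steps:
(-1*(-56))*(-44 + 34) = 56*(-10) = -560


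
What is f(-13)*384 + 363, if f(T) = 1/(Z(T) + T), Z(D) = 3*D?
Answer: 4623/13 ≈ 355.62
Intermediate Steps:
f(T) = 1/(4*T) (f(T) = 1/(3*T + T) = 1/(4*T))
f(-13)*384 + 363 = ((1/4)/(-13))*384 + 363 = ((1/4)*(-1/13))*384 + 363 = -1/52*384 + 363 = -96/13 + 363 = 4623/13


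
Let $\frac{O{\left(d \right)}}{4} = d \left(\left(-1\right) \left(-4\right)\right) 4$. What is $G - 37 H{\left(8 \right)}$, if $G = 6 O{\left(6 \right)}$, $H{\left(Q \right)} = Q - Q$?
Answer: $2304$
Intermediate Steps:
$O{\left(d \right)} = 64 d$ ($O{\left(d \right)} = 4 d \left(\left(-1\right) \left(-4\right)\right) 4 = 4 d 4 \cdot 4 = 4 \cdot 4 d 4 = 4 \cdot 16 d = 64 d$)
$H{\left(Q \right)} = 0$
$G = 2304$ ($G = 6 \cdot 64 \cdot 6 = 6 \cdot 384 = 2304$)
$G - 37 H{\left(8 \right)} = 2304 - 0 = 2304 + 0 = 2304$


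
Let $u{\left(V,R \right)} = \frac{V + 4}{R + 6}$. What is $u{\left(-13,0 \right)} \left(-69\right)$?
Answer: $\frac{207}{2} \approx 103.5$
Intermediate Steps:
$u{\left(V,R \right)} = \frac{4 + V}{6 + R}$
$u{\left(-13,0 \right)} \left(-69\right) = \frac{4 - 13}{6 + 0} \left(-69\right) = \frac{1}{6} \left(-9\right) \left(-69\right) = \left(- \frac{3}{2}\right) \left(-69\right) = \frac{207}{2}$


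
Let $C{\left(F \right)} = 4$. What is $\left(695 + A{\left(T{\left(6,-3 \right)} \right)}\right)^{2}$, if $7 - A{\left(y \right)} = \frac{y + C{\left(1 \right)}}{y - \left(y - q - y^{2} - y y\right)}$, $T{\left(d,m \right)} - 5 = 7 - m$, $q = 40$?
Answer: $\frac{118309169521}{240100} \approx 4.9275 \cdot 10^{5}$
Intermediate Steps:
$T{\left(d,m \right)} = 12 - m$ ($T{\left(d,m \right)} = 5 - \left(-7 + m\right) = 12 - m$)
$A{\left(y \right)} = 7 - \frac{4 + y}{40 + 2 y^{2}}$ ($A{\left(y \right)} = 7 - \frac{y + 4}{y - \left(-40 + y - y^{2} - y y\right)} = 7 - \frac{4 + y}{y - \left(-40 + y - 2 y^{2}\right)} = 7 - \frac{4 + y}{y + \left(40 - y + 2 y^{2}\right)} = 7 - \frac{4 + y}{40 + 2 y^{2}}$)
$\left(695 + A{\left(T{\left(6,-3 \right)} \right)}\right)^{2} = \left(695 + \frac{276 - \left(12 - -3\right) + 14 \left(12 - -3\right)^{2}}{2 \left(20 + \left(12 - -3\right)^{2}\right)}\right)^{2} = \left(695 + \frac{276 - \left(12 + 3\right) + 14 \left(12 + 3\right)^{2}}{2 \left(20 + \left(12 + 3\right)^{2}\right)}\right)^{2} = \left(695 + \frac{276 - 15 + 14 \cdot 15^{2}}{2 \left(20 + 15^{2}\right)}\right)^{2} = \left(695 + \frac{276 - 15 + 14 \cdot 225}{2 \left(20 + 225\right)}\right)^{2} = \left(695 + \frac{276 - 15 + 3150}{2 \cdot 245}\right)^{2} = \left(695 + \frac{1}{2} \cdot \frac{1}{245} \cdot 3411\right)^{2} = \left(695 + \frac{3411}{490}\right)^{2} = \left(\frac{343961}{490}\right)^{2} = \frac{118309169521}{240100}$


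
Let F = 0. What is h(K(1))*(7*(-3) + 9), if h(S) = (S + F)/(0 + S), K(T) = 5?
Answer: -12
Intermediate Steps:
h(S) = 1 (h(S) = (S + 0)/(0 + S) = S/S = 1)
h(K(1))*(7*(-3) + 9) = 1*(7*(-3) + 9) = 1*(-21 + 9) = 1*(-12) = -12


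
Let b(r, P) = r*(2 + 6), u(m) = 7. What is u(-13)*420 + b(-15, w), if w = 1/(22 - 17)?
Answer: 2820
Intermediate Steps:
w = ⅕ (w = 1/5 = ⅕ ≈ 0.20000)
b(r, P) = 8*r (b(r, P) = r*8 = 8*r)
u(-13)*420 + b(-15, w) = 7*420 + 8*(-15) = 2940 - 120 = 2820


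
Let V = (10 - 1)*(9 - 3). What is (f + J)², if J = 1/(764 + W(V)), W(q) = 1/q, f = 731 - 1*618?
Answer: 21735129789025/1702140049 ≈ 12769.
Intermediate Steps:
V = 54 (V = 9*6 = 54)
f = 113 (f = 731 - 618 = 113)
J = 54/41257 (J = 1/(764 + 1/54) = 1/(41257/54) = 54/41257 ≈ 0.0013089)
(f + J)² = (113 + 54/41257)² = (4662095/41257)² = 21735129789025/1702140049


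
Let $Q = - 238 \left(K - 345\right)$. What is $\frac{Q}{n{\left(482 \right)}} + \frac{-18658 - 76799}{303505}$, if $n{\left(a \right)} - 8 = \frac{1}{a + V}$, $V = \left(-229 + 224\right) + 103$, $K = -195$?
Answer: $\frac{63370603059}{3945565} \approx 16061.0$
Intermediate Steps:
$V = 98$ ($V = -5 + 103 = 98$)
$Q = 128520$ ($Q = - 238 \left(-195 - 345\right) = \left(-238\right) \left(-540\right) = 128520$)
$n{\left(a \right)} = 8 + \frac{1}{98 + a}$ ($n{\left(a \right)} = 8 + \frac{1}{a + 98} = 8 + \frac{1}{98 + a}$)
$\frac{Q}{n{\left(482 \right)}} + \frac{-18658 - 76799}{303505} = \frac{128520}{\frac{1}{98 + 482} \left(785 + 8 \cdot 482\right)} + \frac{-18658 - 76799}{303505} = \frac{128520}{\frac{1}{580} \left(785 + 3856\right)} - \frac{95457}{303505} = \frac{128520}{\frac{1}{580} \cdot 4641} - \frac{95457}{303505} = \frac{128520}{\frac{4641}{580}} - \frac{95457}{303505} = 128520 \cdot \frac{580}{4641} - \frac{95457}{303505} = \frac{208800}{13} - \frac{95457}{303505} = \frac{63370603059}{3945565}$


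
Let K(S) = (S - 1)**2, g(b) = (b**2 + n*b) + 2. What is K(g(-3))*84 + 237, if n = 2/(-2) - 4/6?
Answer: 19137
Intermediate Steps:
n = -5/3 (n = 2*(-1/2) - 4*1/6 = -1 - 2/3 = -5/3 ≈ -1.6667)
g(b) = 2 + b**2 - 5*b/3 (g(b) = (b**2 - 5*b/3) + 2 = 2 + b**2 - 5*b/3)
K(S) = (-1 + S)**2
K(g(-3))*84 + 237 = (-1 + (2 + (-3)**2 - 5/3*(-3)))**2*84 + 237 = (-1 + (2 + 9 + 5))**2*84 + 237 = (-1 + 16)**2*84 + 237 = 15**2*84 + 237 = 225*84 + 237 = 18900 + 237 = 19137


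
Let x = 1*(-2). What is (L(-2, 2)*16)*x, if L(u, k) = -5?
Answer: 160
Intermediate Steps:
x = -2
(L(-2, 2)*16)*x = -5*16*(-2) = -80*(-2) = 160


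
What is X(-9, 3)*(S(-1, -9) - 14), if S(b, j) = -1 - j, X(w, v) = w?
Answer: 54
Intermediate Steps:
X(-9, 3)*(S(-1, -9) - 14) = -9*((-1 - 1*(-9)) - 14) = -9*((-1 + 9) - 14) = -9*(8 - 14) = -9*(-6) = 54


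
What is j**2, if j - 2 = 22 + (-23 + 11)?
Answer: 144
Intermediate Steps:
j = 12 (j = 2 + (22 + (-23 + 11)) = 2 + (22 - 12) = 2 + 10 = 12)
j**2 = 12**2 = 144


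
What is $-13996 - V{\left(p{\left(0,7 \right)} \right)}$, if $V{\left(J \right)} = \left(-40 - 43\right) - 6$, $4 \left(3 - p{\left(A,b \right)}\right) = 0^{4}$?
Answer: $-13907$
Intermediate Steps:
$p{\left(A,b \right)} = 3$ ($p{\left(A,b \right)} = 3 - \frac{0^{4}}{4} = 3 - 0 = 3 + 0 = 3$)
$V{\left(J \right)} = -89$ ($V{\left(J \right)} = -83 - 6 = -89$)
$-13996 - V{\left(p{\left(0,7 \right)} \right)} = -13996 - -89 = -13996 + 89 = -13907$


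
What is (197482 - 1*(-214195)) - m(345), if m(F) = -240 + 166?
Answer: 411751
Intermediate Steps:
m(F) = -74
(197482 - 1*(-214195)) - m(345) = (197482 - 1*(-214195)) - 1*(-74) = (197482 + 214195) + 74 = 411677 + 74 = 411751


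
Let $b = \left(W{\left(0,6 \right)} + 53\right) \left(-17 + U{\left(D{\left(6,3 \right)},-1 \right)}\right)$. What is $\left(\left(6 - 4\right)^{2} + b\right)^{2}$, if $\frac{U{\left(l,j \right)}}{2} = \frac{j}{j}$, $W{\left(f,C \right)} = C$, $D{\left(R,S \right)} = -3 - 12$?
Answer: $776161$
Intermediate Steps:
$D{\left(R,S \right)} = -15$ ($D{\left(R,S \right)} = -3 - 12 = -15$)
$U{\left(l,j \right)} = 2$ ($U{\left(l,j \right)} = 2 \frac{j}{j} = 2 \cdot 1 = 2$)
$b = -885$ ($b = \left(6 + 53\right) \left(-17 + 2\right) = 59 \left(-15\right) = -885$)
$\left(\left(6 - 4\right)^{2} + b\right)^{2} = \left(\left(6 - 4\right)^{2} - 885\right)^{2} = \left(2^{2} - 885\right)^{2} = \left(4 - 885\right)^{2} = \left(-881\right)^{2} = 776161$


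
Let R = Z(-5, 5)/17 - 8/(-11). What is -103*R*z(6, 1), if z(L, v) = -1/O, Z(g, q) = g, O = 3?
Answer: 2781/187 ≈ 14.872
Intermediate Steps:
z(L, v) = -1/3
R = 81/187 (R = -5/17 - 8/(-11) = -5*1/17 - 8*(-1/11) = -5/17 + 8/11 = 81/187 ≈ 0.43316)
-103*R*z(6, 1) = -8343*(-1)/(187*3) = -103*(-27/187) = 2781/187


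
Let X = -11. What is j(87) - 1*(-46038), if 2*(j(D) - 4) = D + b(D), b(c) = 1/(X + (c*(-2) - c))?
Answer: 25070511/544 ≈ 46086.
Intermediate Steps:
b(c) = 1/(-11 - 3*c) (b(c) = 1/(-11 + (c*(-2) - c)) = 1/(-11 + (-2*c - c)) = 1/(-11 - 3*c))
j(D) = 4 + D/2 - 1/(2*(11 + 3*D)) (j(D) = 4 + (D - 1/(11 + 3*D))/2 = 4 + (D/2 - 1/(2*(11 + 3*D))) = 4 + D/2 - 1/(2*(11 + 3*D)))
j(87) - 1*(-46038) = (-1 + (8 + 87)*(11 + 3*87))/(2*(11 + 3*87)) - 1*(-46038) = (-1 + 95*(11 + 261))/(2*(11 + 261)) + 46038 = (½)*(-1 + 95*272)/272 + 46038 = (½)*(1/272)*(-1 + 25840) + 46038 = (½)*(1/272)*25839 + 46038 = 25839/544 + 46038 = 25070511/544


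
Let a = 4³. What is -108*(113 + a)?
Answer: -19116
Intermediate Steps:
a = 64
-108*(113 + a) = -108*(113 + 64) = -108*177 = -19116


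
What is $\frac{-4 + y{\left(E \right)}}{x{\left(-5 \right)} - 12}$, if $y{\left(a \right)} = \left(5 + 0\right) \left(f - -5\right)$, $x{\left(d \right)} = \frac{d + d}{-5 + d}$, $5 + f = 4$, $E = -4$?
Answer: $- \frac{16}{11} \approx -1.4545$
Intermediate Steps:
$f = -1$ ($f = -5 + 4 = -1$)
$x{\left(d \right)} = \frac{2 d}{-5 + d}$
$y{\left(a \right)} = 20$ ($y{\left(a \right)} = \left(5 + 0\right) \left(-1 - -5\right) = 5 \left(-1 + 5\right) = 5 \cdot 4 = 20$)
$\frac{-4 + y{\left(E \right)}}{x{\left(-5 \right)} - 12} = \frac{-4 + 20}{2 \left(-5\right) \frac{1}{-5 - 5} - 12} = \frac{1}{2 \left(-5\right) \frac{1}{-10} - 12} \cdot 16 = \frac{1}{2 \left(-5\right) \left(- \frac{1}{10}\right) - 12} \cdot 16 = \frac{1}{1 - 12} \cdot 16 = \frac{1}{-11} \cdot 16 = \left(- \frac{1}{11}\right) 16 = - \frac{16}{11}$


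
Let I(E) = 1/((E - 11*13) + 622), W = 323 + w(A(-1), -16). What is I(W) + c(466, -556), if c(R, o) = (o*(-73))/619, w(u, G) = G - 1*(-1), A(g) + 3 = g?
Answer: 31943375/487153 ≈ 65.572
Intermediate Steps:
A(g) = -3 + g
w(u, G) = 1 + G (w(u, G) = G + 1 = 1 + G)
W = 308 (W = 323 + (1 - 16) = 323 - 15 = 308)
c(R, o) = -73*o/619 (c(R, o) = -73*o*(1/619) = -73*o/619)
I(E) = 1/(479 + E) (I(E) = 1/((E - 143) + 622) = 1/((-143 + E) + 622) = 1/(479 + E))
I(W) + c(466, -556) = 1/(479 + 308) - 73/619*(-556) = 1/787 + 40588/619 = 31943375/487153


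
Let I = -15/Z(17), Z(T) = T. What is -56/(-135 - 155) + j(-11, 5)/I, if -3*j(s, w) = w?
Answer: 2717/1305 ≈ 2.0820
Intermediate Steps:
j(s, w) = -w/3
I = -15/17 ≈ -0.88235
-56/(-135 - 155) + j(-11, 5)/I = -56/(-135 - 155) + (-⅓*5)/(-15/17) = -56/(-290) - 5/3*(-17/15) = -56*(-1/290) + 17/9 = 28/145 + 17/9 = 2717/1305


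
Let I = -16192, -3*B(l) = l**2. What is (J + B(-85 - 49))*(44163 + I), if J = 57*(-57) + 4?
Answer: -774544961/3 ≈ -2.5818e+8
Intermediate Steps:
B(l) = -l**2/3
J = -3245 (J = -3249 + 4 = -3245)
(J + B(-85 - 49))*(44163 + I) = (-3245 - (-85 - 49)**2/3)*(44163 - 16192) = (-3245 - 1/3*(-134)**2)*27971 = (-3245 - 1/3*17956)*27971 = (-3245 - 17956/3)*27971 = -27691/3*27971 = -774544961/3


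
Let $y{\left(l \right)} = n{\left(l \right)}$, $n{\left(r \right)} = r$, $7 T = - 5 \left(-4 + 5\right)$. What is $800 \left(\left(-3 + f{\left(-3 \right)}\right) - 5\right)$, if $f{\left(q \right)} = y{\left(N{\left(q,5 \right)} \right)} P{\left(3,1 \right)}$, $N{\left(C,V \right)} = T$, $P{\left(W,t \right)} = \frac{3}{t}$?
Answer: $- \frac{56800}{7} \approx -8114.3$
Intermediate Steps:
$T = - \frac{5}{7}$ ($T = \frac{\left(-5\right) \left(-4 + 5\right)}{7} = \frac{\left(-5\right) 1}{7} = \frac{1}{7} \left(-5\right) = - \frac{5}{7} \approx -0.71429$)
$N{\left(C,V \right)} = - \frac{5}{7}$
$y{\left(l \right)} = l$
$f{\left(q \right)} = - \frac{15}{7}$ ($f{\left(q \right)} = - \frac{5 \cdot \frac{3}{1}}{7} = - \frac{5 \cdot 3 \cdot 1}{7} = \left(- \frac{5}{7}\right) 3 = - \frac{15}{7}$)
$800 \left(\left(-3 + f{\left(-3 \right)}\right) - 5\right) = 800 \left(\left(-3 - \frac{15}{7}\right) - 5\right) = 800 \left(- \frac{36}{7} - 5\right) = 800 \left(- \frac{71}{7}\right) = - \frac{56800}{7}$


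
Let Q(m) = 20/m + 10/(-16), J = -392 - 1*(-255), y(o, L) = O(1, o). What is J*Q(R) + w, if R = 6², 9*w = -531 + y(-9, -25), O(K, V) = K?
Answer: -395/8 ≈ -49.375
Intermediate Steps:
y(o, L) = 1
w = -530/9 (w = (-531 + 1)/9 = (⅑)*(-530) = -530/9 ≈ -58.889)
R = 36
J = -137 (J = -392 + 255 = -137)
Q(m) = -5/8 + 20/m (Q(m) = 20/m + 10*(-1/16) = 20/m - 5/8 = -5/8 + 20/m)
J*Q(R) + w = -137*(-5/8 + 20/36) - 530/9 = -137*(-5/8 + 20*(1/36)) - 530/9 = -137*(-5/8 + 5/9) - 530/9 = -137*(-5/72) - 530/9 = 685/72 - 530/9 = -395/8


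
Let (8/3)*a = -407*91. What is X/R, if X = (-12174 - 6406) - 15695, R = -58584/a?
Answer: -1269443175/156224 ≈ -8125.8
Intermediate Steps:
a = -111111/8 (a = 3*(-407*91)/8 = (3/8)*(-37037) = -111111/8 ≈ -13889.)
R = 156224/37037 (R = -58584/(-111111/8) = -58584*(-8/111111) = 156224/37037 ≈ 4.2180)
X = -34275 (X = -18580 - 15695 = -34275)
X/R = -34275/156224/37037 = -34275*37037/156224 = -1269443175/156224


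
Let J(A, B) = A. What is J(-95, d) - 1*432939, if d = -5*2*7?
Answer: -433034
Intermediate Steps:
d = -70 (d = -10*7 = -70)
J(-95, d) - 1*432939 = -95 - 1*432939 = -95 - 432939 = -433034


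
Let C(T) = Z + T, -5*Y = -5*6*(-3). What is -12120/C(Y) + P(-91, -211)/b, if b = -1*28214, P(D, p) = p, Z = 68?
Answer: -34194313/141070 ≈ -242.39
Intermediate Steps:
Y = -18 (Y = -(-5*6)*(-3)/5 = -(-6)*(-3) = -⅕*90 = -18)
C(T) = 68 + T
b = -28214
-12120/C(Y) + P(-91, -211)/b = -12120/(68 - 18) - 211/(-28214) = -12120/50 - 211*(-1/28214) = -12120*1/50 + 211/28214 = -1212/5 + 211/28214 = -34194313/141070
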